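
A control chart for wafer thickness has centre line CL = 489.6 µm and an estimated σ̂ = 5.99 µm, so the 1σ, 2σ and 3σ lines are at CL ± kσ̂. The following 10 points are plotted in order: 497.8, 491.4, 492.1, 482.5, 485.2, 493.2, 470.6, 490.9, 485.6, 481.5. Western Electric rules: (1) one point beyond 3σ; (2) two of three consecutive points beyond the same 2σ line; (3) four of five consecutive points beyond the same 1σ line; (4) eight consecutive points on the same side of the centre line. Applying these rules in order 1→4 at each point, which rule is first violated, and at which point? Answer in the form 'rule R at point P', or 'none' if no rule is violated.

Zone of each point (C = within 1σ̂, B = 1σ̂–2σ̂, A = 2σ̂–3σ̂, * = beyond 3σ̂; sign = side of CL): 1:+B, 2:+C, 3:+C, 4:-B, 5:-C, 6:+C, 7:-*, 8:+C, 9:-C, 10:-B
Rule 1 (one point beyond the 3σ limits) is satisfied at point 7.

rule 1 at point 7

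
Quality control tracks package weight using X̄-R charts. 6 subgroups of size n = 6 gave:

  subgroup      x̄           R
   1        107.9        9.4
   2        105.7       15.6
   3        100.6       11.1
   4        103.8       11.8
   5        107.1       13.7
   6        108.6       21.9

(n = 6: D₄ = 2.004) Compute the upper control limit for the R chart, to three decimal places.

R̄ = (9.4 + 15.6 + 11.1 + 11.8 + 13.7 + 21.9) / 6 = 83.5000 / 6 = 13.9167
UCL_R = D₄·R̄ = 2.004 × 13.9167 = 27.8890

27.889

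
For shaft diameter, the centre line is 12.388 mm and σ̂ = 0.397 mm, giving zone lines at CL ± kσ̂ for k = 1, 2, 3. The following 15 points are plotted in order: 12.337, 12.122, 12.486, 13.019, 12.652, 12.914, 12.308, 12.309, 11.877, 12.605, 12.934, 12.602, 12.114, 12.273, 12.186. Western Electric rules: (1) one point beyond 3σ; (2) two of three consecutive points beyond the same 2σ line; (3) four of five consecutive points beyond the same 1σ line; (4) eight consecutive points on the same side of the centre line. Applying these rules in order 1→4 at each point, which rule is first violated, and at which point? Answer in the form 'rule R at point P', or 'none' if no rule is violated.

Zone of each point (C = within 1σ̂, B = 1σ̂–2σ̂, A = 2σ̂–3σ̂, * = beyond 3σ̂; sign = side of CL): 1:-C, 2:-C, 3:+C, 4:+B, 5:+C, 6:+B, 7:-C, 8:-C, 9:-B, 10:+C, 11:+B, 12:+C, 13:-C, 14:-C, 15:-C
No rule fires across all 15 points.

none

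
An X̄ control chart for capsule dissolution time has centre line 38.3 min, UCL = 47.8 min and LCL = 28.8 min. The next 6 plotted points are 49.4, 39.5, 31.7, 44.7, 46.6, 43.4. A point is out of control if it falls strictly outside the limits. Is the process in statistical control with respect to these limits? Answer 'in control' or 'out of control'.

Compare each point to [28.8, 47.8]: sample 1 = 49.4 > UCL.

out of control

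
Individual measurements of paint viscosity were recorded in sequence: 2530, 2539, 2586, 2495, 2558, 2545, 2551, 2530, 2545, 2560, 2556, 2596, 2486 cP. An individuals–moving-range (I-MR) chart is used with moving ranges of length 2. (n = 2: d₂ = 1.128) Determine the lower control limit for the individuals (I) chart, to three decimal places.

X̄ = (2530 + 2539 + 2586 + 2495 + 2558 + 2545 + 2551 + 2530 + 2545 + 2560 + 2556 + 2596 + 2486) / 13 = 2544.3846
Moving ranges: 9, 47, 91, 63, 13, 6, 21, 15, 15, 4, 40, 110; M̄R̄ = 434.0000 / 12 = 36.1667
LCL = X̄ − 3·M̄R̄/d₂ = 2544.3846 − 3 × 36.1667 / 1.128 = 2448.1967

2448.197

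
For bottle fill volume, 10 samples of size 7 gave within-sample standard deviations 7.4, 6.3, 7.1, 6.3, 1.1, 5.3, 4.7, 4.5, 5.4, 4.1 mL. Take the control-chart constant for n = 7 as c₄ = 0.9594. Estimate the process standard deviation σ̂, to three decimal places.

s̄ = (7.4 + 6.3 + 7.1 + 6.3 + 1.1 + 5.3 + 4.7 + 4.5 + 5.4 + 4.1) / 10 = 5.2200
σ̂ = s̄ / c₄ = 5.2200 / 0.9594 = 5.4409

5.441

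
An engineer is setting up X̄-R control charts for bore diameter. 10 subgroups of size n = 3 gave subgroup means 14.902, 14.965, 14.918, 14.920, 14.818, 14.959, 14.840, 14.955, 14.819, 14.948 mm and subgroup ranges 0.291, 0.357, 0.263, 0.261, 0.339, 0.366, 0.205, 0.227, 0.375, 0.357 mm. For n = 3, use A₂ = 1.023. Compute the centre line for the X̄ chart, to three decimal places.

X̄̄ = (14.902 + 14.965 + 14.918 + 14.920 + 14.818 + 14.959 + 14.840 + 14.955 + 14.819 + 14.948) / 10 = 149.0440 / 10 = 14.9044
CL = X̄̄ = 14.9044

14.904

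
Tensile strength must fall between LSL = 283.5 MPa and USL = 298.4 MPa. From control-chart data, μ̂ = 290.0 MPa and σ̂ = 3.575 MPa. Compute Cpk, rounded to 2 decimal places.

0.61

Cpu = (USL − μ̂) / (3σ̂) = (298.4 − 290.0) / (3 × 3.575) = 0.7832; Cpl = (μ̂ − LSL) / (3σ̂) = (290.0 − 283.5) / (3 × 3.575) = 0.6061; Cpk = min(Cpu, Cpl) = 0.6061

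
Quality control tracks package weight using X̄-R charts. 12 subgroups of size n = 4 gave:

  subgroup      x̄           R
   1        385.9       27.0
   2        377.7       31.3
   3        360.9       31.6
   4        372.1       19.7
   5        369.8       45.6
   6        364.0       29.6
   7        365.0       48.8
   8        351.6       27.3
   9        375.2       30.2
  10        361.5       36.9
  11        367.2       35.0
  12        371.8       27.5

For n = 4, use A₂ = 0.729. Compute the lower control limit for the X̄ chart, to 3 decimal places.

344.835

X̄̄ = (385.9 + 377.7 + 360.9 + 372.1 + 369.8 + 364.0 + 365.0 + 351.6 + 375.2 + 361.5 + 367.2 + 371.8) / 12 = 4422.7000 / 12 = 368.5583
R̄ = (27.0 + 31.3 + 31.6 + 19.7 + 45.6 + 29.6 + 48.8 + 27.3 + 30.2 + 36.9 + 35.0 + 27.5) / 12 = 390.5000 / 12 = 32.5417
LCL = X̄̄ − A₂·R̄ = 368.5583 − 0.729 × 32.5417 = 344.8355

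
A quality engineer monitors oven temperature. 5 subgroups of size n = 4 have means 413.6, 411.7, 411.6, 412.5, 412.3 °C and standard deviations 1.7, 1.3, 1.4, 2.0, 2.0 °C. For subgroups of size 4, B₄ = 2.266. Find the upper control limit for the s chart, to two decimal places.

s̄ = (1.7 + 1.3 + 1.4 + 2.0 + 2.0) / 5 = 1.6800
UCL_s = B₄·s̄ = 2.266 × 1.6800 = 3.8069

3.81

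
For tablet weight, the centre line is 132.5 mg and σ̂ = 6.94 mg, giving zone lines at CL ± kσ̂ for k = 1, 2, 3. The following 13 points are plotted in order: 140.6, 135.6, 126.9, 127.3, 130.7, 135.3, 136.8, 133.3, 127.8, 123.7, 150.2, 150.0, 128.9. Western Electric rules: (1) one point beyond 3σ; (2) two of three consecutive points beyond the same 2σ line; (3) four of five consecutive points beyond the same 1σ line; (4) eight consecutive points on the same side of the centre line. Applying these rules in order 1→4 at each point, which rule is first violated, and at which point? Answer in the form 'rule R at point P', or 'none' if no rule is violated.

Zone of each point (C = within 1σ̂, B = 1σ̂–2σ̂, A = 2σ̂–3σ̂, * = beyond 3σ̂; sign = side of CL): 1:+B, 2:+C, 3:-C, 4:-C, 5:-C, 6:+C, 7:+C, 8:+C, 9:-C, 10:-B, 11:+A, 12:+A, 13:-C
Rule 2 (two of three consecutive points beyond the same 2σ limit) is satisfied at point 12.

rule 2 at point 12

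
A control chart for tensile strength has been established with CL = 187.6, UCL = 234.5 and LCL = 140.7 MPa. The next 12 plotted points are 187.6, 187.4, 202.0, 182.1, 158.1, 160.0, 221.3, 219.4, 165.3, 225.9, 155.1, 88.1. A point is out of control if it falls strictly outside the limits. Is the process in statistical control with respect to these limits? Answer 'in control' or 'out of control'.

Compare each point to [140.7, 234.5]: sample 12 = 88.1 < LCL.

out of control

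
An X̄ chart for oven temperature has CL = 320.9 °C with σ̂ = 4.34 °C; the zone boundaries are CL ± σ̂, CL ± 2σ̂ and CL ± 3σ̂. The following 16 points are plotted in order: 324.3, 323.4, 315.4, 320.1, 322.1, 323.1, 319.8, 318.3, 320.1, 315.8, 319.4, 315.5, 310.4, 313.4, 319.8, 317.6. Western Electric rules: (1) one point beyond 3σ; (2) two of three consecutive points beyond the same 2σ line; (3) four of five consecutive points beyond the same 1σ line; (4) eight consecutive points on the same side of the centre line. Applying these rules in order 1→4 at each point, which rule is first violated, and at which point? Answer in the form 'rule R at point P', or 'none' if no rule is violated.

rule 3 at point 14

Zone of each point (C = within 1σ̂, B = 1σ̂–2σ̂, A = 2σ̂–3σ̂, * = beyond 3σ̂; sign = side of CL): 1:+C, 2:+C, 3:-B, 4:-C, 5:+C, 6:+C, 7:-C, 8:-C, 9:-C, 10:-B, 11:-C, 12:-B, 13:-A, 14:-B, 15:-C, 16:-C
Rule 3 (four of five consecutive points beyond the same 1σ limit) is satisfied at point 14.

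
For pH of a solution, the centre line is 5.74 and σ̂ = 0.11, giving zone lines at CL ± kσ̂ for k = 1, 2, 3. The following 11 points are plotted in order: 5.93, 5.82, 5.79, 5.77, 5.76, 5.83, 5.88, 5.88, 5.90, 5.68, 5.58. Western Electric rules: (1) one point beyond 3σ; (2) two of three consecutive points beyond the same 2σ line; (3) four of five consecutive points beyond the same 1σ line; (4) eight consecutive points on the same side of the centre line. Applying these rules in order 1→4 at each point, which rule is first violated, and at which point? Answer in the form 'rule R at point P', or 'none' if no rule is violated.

rule 4 at point 8

Zone of each point (C = within 1σ̂, B = 1σ̂–2σ̂, A = 2σ̂–3σ̂, * = beyond 3σ̂; sign = side of CL): 1:+B, 2:+C, 3:+C, 4:+C, 5:+C, 6:+C, 7:+B, 8:+B, 9:+B, 10:-C, 11:-B
Rule 4 (eight consecutive points on the same side of the centre line) is satisfied at point 8.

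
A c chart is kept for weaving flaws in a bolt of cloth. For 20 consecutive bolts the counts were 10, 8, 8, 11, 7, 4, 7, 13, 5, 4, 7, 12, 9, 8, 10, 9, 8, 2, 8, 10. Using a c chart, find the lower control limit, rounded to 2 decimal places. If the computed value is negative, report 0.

0.00

c̄ = (10 + 8 + 8 + 11 + 7 + 4 + 7 + 13 + 5 + 4 + 7 + 12 + 9 + 8 + 10 + 9 + 8 + 2 + 8 + 10) / 20 = 160 / 20 = 8.0000
LCL = c̄ − 3√c̄ = 8.0000 − 3 × 2.8284 = -0.4853 → 0 (cannot be negative)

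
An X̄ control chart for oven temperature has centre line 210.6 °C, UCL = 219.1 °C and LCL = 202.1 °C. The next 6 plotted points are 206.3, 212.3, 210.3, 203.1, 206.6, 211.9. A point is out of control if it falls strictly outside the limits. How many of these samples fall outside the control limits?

All 6 points lie within [202.1, 219.1].

0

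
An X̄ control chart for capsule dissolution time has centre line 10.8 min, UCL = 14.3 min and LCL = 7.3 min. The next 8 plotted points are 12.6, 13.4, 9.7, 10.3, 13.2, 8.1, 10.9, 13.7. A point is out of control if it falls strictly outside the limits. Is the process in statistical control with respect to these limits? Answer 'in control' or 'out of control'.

in control

All 8 points lie within [7.3, 14.3].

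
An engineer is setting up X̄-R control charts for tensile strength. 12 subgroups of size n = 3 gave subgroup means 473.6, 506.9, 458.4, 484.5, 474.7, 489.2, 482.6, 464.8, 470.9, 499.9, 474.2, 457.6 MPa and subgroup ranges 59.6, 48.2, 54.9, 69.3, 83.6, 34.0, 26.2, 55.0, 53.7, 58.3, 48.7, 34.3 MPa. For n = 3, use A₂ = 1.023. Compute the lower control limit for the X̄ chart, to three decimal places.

X̄̄ = (473.6 + 506.9 + 458.4 + 484.5 + 474.7 + 489.2 + 482.6 + 464.8 + 470.9 + 499.9 + 474.2 + 457.6) / 12 = 5737.3000 / 12 = 478.1083
R̄ = (59.6 + 48.2 + 54.9 + 69.3 + 83.6 + 34.0 + 26.2 + 55.0 + 53.7 + 58.3 + 48.7 + 34.3) / 12 = 625.8000 / 12 = 52.1500
LCL = X̄̄ − A₂·R̄ = 478.1083 − 1.023 × 52.1500 = 424.7589

424.759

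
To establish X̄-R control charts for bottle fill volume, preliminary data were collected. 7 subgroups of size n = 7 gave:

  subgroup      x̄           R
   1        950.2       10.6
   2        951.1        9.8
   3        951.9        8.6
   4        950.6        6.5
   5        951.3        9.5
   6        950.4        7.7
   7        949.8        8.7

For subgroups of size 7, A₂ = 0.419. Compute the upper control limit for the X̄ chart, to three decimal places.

X̄̄ = (950.2 + 951.1 + 951.9 + 950.6 + 951.3 + 950.4 + 949.8) / 7 = 6655.3000 / 7 = 950.7571
R̄ = (10.6 + 9.8 + 8.6 + 6.5 + 9.5 + 7.7 + 8.7) / 7 = 61.4000 / 7 = 8.7714
UCL = X̄̄ + A₂·R̄ = 950.7571 + 0.419 × 8.7714 = 954.4324

954.432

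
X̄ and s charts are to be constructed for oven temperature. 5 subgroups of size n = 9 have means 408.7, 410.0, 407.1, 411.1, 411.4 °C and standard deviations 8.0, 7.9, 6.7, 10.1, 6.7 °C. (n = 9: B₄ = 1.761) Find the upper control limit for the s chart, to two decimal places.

13.88

s̄ = (8.0 + 7.9 + 6.7 + 10.1 + 6.7) / 5 = 7.8800
UCL_s = B₄·s̄ = 1.761 × 7.8800 = 13.8767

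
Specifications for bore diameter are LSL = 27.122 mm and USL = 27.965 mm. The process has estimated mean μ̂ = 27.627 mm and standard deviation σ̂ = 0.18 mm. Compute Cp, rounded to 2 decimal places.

0.78

Cp = (USL − LSL) / (6σ̂) = (27.965 − 27.122) / (6 × 0.18) = 0.8430 / 1.0800 = 0.7806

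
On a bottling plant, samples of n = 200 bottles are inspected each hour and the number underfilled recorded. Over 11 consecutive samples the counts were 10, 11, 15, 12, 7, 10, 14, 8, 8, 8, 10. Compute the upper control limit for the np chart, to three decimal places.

p̄ = Σdᵢ / (k·n) = 113 / (11 × 200) = 0.05136
UCL = np̄ + 3·√(np̄(1−p̄)) = 10.2727 + 3 × √(10.2727×0.94864) = 10.2727 + 3 × 3.1217 = 19.6379

19.638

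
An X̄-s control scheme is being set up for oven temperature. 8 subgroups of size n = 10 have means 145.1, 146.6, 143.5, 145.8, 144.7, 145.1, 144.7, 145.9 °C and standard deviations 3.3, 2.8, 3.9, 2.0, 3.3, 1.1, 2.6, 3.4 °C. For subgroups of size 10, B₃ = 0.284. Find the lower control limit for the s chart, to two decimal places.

s̄ = (3.3 + 2.8 + 3.9 + 2.0 + 3.3 + 1.1 + 2.6 + 3.4) / 8 = 2.8000
LCL_s = B₃·s̄ = 0.284 × 2.8000 = 0.7952

0.80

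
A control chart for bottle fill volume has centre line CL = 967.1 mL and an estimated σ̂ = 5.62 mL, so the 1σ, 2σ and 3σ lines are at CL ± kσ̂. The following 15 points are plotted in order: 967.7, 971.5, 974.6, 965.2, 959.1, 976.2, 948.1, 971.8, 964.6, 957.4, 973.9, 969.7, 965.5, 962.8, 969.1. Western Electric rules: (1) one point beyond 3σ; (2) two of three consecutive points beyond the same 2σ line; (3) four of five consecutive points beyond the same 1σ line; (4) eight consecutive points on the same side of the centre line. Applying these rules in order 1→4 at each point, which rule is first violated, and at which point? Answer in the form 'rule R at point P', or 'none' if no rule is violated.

Zone of each point (C = within 1σ̂, B = 1σ̂–2σ̂, A = 2σ̂–3σ̂, * = beyond 3σ̂; sign = side of CL): 1:+C, 2:+C, 3:+B, 4:-C, 5:-B, 6:+B, 7:-*, 8:+C, 9:-C, 10:-B, 11:+B, 12:+C, 13:-C, 14:-C, 15:+C
Rule 1 (one point beyond the 3σ limits) is satisfied at point 7.

rule 1 at point 7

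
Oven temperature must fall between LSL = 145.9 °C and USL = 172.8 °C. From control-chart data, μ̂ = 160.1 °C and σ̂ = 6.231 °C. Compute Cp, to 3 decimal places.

Cp = (USL − LSL) / (6σ̂) = (172.8 − 145.9) / (6 × 6.231) = 26.9000 / 37.3860 = 0.7195

0.720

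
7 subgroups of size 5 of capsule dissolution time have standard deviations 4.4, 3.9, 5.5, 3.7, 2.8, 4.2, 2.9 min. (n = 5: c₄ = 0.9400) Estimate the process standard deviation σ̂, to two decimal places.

4.16

s̄ = (4.4 + 3.9 + 5.5 + 3.7 + 2.8 + 4.2 + 2.9) / 7 = 3.9143
σ̂ = s̄ / c₄ = 3.9143 / 0.9400 = 4.1641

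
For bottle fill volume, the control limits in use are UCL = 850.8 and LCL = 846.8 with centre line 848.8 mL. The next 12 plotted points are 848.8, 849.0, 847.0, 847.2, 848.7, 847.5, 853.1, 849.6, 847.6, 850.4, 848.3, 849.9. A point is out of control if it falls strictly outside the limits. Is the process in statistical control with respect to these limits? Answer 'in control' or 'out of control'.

out of control

Compare each point to [846.8, 850.8]: sample 7 = 853.1 > UCL.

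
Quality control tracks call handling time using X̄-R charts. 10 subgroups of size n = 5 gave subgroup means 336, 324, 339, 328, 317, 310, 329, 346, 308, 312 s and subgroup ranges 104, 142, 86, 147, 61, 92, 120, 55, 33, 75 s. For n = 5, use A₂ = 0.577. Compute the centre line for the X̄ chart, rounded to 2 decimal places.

324.90

X̄̄ = (336 + 324 + 339 + 328 + 317 + 310 + 329 + 346 + 308 + 312) / 10 = 3249.0000 / 10 = 324.9000
CL = X̄̄ = 324.9000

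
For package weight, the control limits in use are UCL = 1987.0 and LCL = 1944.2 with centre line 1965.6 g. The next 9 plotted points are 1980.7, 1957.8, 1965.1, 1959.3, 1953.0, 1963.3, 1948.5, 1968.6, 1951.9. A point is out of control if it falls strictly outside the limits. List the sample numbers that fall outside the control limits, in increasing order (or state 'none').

All 9 points lie within [1944.2, 1987.0].

none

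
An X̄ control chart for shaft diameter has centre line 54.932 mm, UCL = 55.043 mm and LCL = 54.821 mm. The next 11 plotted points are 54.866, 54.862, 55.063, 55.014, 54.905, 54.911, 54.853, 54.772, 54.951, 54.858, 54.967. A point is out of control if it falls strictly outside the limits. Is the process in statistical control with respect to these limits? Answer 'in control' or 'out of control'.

Compare each point to [54.821, 55.043]: sample 3 = 55.063 > UCL; sample 8 = 54.772 < LCL.

out of control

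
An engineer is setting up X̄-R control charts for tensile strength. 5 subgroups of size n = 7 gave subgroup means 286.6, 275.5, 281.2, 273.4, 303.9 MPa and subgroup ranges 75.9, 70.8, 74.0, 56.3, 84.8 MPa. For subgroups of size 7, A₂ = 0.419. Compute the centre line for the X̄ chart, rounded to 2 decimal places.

284.12

X̄̄ = (286.6 + 275.5 + 281.2 + 273.4 + 303.9) / 5 = 1420.6000 / 5 = 284.1200
CL = X̄̄ = 284.1200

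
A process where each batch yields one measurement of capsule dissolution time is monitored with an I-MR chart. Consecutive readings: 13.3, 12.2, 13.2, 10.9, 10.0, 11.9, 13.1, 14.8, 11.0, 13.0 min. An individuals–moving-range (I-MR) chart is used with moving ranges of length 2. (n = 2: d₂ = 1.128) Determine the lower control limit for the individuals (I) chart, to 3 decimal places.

X̄ = (13.3 + 12.2 + 13.2 + 10.9 + 10.0 + 11.9 + 13.1 + 14.8 + 11.0 + 13.0) / 10 = 12.3400
Moving ranges: 1.1, 1.0, 2.3, 0.9, 1.9, 1.2, 1.7, 3.8, 2.0; M̄R̄ = 15.9000 / 9 = 1.7667
LCL = X̄ − 3·M̄R̄/d₂ = 12.3400 − 3 × 1.7667 / 1.128 = 7.6414

7.641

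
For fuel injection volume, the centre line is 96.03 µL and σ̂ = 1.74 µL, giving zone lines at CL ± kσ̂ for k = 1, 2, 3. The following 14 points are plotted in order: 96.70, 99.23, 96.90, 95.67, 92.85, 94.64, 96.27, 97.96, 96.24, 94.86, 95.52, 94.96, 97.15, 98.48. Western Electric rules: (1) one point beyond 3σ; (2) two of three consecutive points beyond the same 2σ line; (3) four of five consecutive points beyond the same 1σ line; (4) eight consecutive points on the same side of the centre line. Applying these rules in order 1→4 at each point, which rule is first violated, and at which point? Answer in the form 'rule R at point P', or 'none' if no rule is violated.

none

Zone of each point (C = within 1σ̂, B = 1σ̂–2σ̂, A = 2σ̂–3σ̂, * = beyond 3σ̂; sign = side of CL): 1:+C, 2:+B, 3:+C, 4:-C, 5:-B, 6:-C, 7:+C, 8:+B, 9:+C, 10:-C, 11:-C, 12:-C, 13:+C, 14:+B
No rule fires across all 14 points.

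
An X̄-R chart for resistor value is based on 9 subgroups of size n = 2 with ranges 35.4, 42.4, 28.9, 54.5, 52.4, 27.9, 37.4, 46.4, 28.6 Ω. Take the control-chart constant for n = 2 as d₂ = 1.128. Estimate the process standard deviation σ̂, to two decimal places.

R̄ = (35.4 + 42.4 + 28.9 + 54.5 + 52.4 + 27.9 + 37.4 + 46.4 + 28.6) / 9 = 39.3222
σ̂ = R̄ / d₂ = 39.3222 / 1.128 = 34.8601

34.86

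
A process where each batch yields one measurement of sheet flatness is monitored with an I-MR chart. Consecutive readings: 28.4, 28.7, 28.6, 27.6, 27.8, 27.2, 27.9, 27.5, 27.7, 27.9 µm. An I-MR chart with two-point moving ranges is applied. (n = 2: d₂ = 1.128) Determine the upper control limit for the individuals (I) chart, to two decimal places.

29.02

X̄ = (28.4 + 28.7 + 28.6 + 27.6 + 27.8 + 27.2 + 27.9 + 27.5 + 27.7 + 27.9) / 10 = 27.9300
Moving ranges: 0.3, 0.1, 1.0, 0.2, 0.6, 0.7, 0.4, 0.2, 0.2; M̄R̄ = 3.7000 / 9 = 0.4111
UCL = X̄ + 3·M̄R̄/d₂ = 27.9300 + 3 × 0.4111 / 1.128 = 29.0234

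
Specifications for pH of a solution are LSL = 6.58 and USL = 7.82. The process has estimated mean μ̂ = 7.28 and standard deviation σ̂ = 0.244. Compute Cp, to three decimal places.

Cp = (USL − LSL) / (6σ̂) = (7.82 − 6.58) / (6 × 0.244) = 1.2400 / 1.4640 = 0.8470

0.847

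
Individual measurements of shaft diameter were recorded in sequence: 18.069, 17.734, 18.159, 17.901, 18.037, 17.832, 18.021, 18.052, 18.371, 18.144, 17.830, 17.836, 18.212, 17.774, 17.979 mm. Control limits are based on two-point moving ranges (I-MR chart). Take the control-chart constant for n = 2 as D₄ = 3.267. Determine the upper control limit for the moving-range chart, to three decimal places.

0.808

Moving ranges: 0.335, 0.425, 0.258, 0.136, 0.205, 0.189, 0.031, 0.319, 0.227, 0.314, 0.006, 0.376, 0.438, 0.205; M̄R̄ = 3.4640 / 14 = 0.2474
UCL_MR = D₄·M̄R̄ = 3.267 × 0.2474 = 0.8083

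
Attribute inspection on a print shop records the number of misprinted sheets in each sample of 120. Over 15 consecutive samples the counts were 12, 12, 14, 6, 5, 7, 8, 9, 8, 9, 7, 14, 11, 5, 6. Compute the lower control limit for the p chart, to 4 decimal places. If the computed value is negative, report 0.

p̄ = Σdᵢ / (k·n) = 133 / (15 × 120) = 0.07389
LCL = p̄ − 3·√(p̄(1−p̄)/n) = 0.07389 − 3 × 0.02388 = 0.00225

0.0022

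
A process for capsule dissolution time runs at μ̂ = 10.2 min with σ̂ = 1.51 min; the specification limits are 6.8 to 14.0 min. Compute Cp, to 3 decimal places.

0.795

Cp = (USL − LSL) / (6σ̂) = (14.0 − 6.8) / (6 × 1.51) = 7.2000 / 9.0600 = 0.7947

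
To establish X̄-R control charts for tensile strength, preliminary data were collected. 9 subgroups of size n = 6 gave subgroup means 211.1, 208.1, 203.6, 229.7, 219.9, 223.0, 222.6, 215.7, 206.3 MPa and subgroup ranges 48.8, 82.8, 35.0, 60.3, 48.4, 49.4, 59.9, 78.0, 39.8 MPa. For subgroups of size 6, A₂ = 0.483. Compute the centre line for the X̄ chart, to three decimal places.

X̄̄ = (211.1 + 208.1 + 203.6 + 229.7 + 219.9 + 223.0 + 222.6 + 215.7 + 206.3) / 9 = 1940.0000 / 9 = 215.5556
CL = X̄̄ = 215.5556

215.556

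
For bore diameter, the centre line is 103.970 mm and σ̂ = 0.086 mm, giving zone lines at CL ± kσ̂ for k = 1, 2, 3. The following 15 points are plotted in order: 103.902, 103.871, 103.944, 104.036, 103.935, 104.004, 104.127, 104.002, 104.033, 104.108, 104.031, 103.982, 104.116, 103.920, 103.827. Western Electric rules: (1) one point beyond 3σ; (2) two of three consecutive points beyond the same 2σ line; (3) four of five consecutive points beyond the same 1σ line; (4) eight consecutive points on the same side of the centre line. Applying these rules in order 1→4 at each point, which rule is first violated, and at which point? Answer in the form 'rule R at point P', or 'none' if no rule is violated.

Zone of each point (C = within 1σ̂, B = 1σ̂–2σ̂, A = 2σ̂–3σ̂, * = beyond 3σ̂; sign = side of CL): 1:-C, 2:-B, 3:-C, 4:+C, 5:-C, 6:+C, 7:+B, 8:+C, 9:+C, 10:+B, 11:+C, 12:+C, 13:+B, 14:-C, 15:-B
Rule 4 (eight consecutive points on the same side of the centre line) is satisfied at point 13.

rule 4 at point 13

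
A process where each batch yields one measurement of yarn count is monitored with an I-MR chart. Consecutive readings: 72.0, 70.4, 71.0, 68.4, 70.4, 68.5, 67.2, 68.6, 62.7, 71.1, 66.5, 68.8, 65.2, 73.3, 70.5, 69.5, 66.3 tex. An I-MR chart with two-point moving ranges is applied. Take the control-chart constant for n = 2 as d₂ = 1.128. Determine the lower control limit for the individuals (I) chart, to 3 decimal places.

60.320

X̄ = (72.0 + 70.4 + 71.0 + 68.4 + 70.4 + 68.5 + 67.2 + 68.6 + 62.7 + 71.1 + 66.5 + 68.8 + 65.2 + 73.3 + 70.5 + 69.5 + 66.3) / 17 = 68.8471
Moving ranges: 1.6, 0.6, 2.6, 2.0, 1.9, 1.3, 1.4, 5.9, 8.4, 4.6, 2.3, 3.6, 8.1, 2.8, 1.0, 3.2; M̄R̄ = 51.3000 / 16 = 3.2062
LCL = X̄ − 3·M̄R̄/d₂ = 68.8471 − 3 × 3.2062 / 1.128 = 60.3198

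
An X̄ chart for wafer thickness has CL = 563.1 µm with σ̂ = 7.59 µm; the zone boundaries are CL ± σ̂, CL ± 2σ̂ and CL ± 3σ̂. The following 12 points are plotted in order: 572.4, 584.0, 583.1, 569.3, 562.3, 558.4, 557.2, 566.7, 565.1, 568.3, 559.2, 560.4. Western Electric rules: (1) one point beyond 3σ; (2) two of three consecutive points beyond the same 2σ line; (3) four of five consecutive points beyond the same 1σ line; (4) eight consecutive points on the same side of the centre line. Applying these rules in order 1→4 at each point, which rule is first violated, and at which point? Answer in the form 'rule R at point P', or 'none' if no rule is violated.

Zone of each point (C = within 1σ̂, B = 1σ̂–2σ̂, A = 2σ̂–3σ̂, * = beyond 3σ̂; sign = side of CL): 1:+B, 2:+A, 3:+A, 4:+C, 5:-C, 6:-C, 7:-C, 8:+C, 9:+C, 10:+C, 11:-C, 12:-C
Rule 2 (two of three consecutive points beyond the same 2σ limit) is satisfied at point 3.

rule 2 at point 3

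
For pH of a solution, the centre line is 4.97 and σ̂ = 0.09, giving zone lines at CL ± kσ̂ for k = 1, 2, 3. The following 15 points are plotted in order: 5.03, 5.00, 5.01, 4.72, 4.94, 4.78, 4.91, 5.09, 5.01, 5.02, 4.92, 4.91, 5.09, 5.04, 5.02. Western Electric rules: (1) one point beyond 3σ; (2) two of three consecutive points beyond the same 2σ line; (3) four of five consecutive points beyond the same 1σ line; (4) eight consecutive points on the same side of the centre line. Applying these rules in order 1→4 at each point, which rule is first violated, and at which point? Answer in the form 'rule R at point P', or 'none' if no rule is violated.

Zone of each point (C = within 1σ̂, B = 1σ̂–2σ̂, A = 2σ̂–3σ̂, * = beyond 3σ̂; sign = side of CL): 1:+C, 2:+C, 3:+C, 4:-A, 5:-C, 6:-A, 7:-C, 8:+B, 9:+C, 10:+C, 11:-C, 12:-C, 13:+B, 14:+C, 15:+C
Rule 2 (two of three consecutive points beyond the same 2σ limit) is satisfied at point 6.

rule 2 at point 6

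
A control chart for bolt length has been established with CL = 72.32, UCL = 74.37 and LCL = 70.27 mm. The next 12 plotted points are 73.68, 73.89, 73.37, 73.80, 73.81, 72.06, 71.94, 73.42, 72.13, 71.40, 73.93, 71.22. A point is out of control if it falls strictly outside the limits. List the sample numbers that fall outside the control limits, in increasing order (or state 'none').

All 12 points lie within [70.27, 74.37].

none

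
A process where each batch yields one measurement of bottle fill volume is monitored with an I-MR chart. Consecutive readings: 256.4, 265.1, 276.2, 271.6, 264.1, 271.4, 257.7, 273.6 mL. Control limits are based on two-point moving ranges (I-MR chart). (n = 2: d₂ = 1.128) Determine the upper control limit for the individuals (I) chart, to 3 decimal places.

293.152

X̄ = (256.4 + 265.1 + 276.2 + 271.6 + 264.1 + 271.4 + 257.7 + 273.6) / 8 = 267.0125
Moving ranges: 8.7, 11.1, 4.6, 7.5, 7.3, 13.7, 15.9; M̄R̄ = 68.8000 / 7 = 9.8286
UCL = X̄ + 3·M̄R̄/d₂ = 267.0125 + 3 × 9.8286 / 1.128 = 293.1523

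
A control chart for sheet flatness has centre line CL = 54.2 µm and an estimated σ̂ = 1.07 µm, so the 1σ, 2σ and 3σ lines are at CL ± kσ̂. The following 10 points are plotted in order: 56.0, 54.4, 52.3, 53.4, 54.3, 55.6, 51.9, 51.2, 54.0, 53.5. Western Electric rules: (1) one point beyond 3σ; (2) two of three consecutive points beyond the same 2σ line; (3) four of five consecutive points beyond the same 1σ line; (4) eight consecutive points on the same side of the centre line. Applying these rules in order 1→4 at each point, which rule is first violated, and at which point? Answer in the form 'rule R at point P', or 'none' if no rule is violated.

Zone of each point (C = within 1σ̂, B = 1σ̂–2σ̂, A = 2σ̂–3σ̂, * = beyond 3σ̂; sign = side of CL): 1:+B, 2:+C, 3:-B, 4:-C, 5:+C, 6:+B, 7:-A, 8:-A, 9:-C, 10:-C
Rule 2 (two of three consecutive points beyond the same 2σ limit) is satisfied at point 8.

rule 2 at point 8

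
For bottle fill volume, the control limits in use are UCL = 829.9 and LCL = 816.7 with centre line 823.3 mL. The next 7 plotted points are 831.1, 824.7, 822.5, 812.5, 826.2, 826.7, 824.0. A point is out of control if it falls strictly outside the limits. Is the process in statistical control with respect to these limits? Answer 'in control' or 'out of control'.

Compare each point to [816.7, 829.9]: sample 1 = 831.1 > UCL; sample 4 = 812.5 < LCL.

out of control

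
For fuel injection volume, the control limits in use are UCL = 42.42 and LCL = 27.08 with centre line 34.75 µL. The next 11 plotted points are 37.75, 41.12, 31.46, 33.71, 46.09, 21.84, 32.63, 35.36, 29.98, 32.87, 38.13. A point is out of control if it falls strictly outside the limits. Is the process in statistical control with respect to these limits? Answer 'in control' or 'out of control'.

Compare each point to [27.08, 42.42]: sample 5 = 46.09 > UCL; sample 6 = 21.84 < LCL.

out of control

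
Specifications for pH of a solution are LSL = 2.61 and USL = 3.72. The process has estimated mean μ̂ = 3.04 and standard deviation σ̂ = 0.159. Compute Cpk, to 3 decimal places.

0.901

Cpu = (USL − μ̂) / (3σ̂) = (3.72 − 3.04) / (3 × 0.159) = 1.4256; Cpl = (μ̂ − LSL) / (3σ̂) = (3.04 − 2.61) / (3 × 0.159) = 0.9015; Cpk = min(Cpu, Cpl) = 0.9015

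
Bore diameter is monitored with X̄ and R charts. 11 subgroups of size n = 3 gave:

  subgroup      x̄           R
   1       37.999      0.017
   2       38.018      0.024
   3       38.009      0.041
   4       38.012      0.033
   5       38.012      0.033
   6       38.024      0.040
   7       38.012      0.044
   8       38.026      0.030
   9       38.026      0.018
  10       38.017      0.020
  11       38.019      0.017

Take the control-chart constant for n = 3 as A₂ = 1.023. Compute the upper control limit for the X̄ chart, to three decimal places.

38.045

X̄̄ = (37.999 + 38.018 + 38.009 + 38.012 + 38.012 + 38.024 + 38.012 + 38.026 + 38.026 + 38.017 + 38.019) / 11 = 418.1740 / 11 = 38.0158
R̄ = (0.017 + 0.024 + 0.041 + 0.033 + 0.033 + 0.040 + 0.044 + 0.030 + 0.018 + 0.020 + 0.017) / 11 = 0.3170 / 11 = 0.0288
UCL = X̄̄ + A₂·R̄ = 38.0158 + 1.023 × 0.0288 = 38.0453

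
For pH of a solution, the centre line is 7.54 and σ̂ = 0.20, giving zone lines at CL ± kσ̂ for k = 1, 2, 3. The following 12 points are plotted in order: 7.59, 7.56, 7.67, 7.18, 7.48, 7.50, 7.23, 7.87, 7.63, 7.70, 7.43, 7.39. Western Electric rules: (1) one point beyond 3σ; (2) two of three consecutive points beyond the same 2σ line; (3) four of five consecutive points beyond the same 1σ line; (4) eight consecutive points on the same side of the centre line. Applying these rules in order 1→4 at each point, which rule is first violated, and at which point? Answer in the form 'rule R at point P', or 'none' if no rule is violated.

none

Zone of each point (C = within 1σ̂, B = 1σ̂–2σ̂, A = 2σ̂–3σ̂, * = beyond 3σ̂; sign = side of CL): 1:+C, 2:+C, 3:+C, 4:-B, 5:-C, 6:-C, 7:-B, 8:+B, 9:+C, 10:+C, 11:-C, 12:-C
No rule fires across all 12 points.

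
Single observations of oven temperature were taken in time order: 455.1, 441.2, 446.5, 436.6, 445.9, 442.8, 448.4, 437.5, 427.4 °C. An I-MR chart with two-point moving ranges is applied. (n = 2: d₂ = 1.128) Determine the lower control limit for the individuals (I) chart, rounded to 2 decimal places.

X̄ = (455.1 + 441.2 + 446.5 + 436.6 + 445.9 + 442.8 + 448.4 + 437.5 + 427.4) / 9 = 442.3778
Moving ranges: 13.9, 5.3, 9.9, 9.3, 3.1, 5.6, 10.9, 10.1; M̄R̄ = 68.1000 / 8 = 8.5125
LCL = X̄ − 3·M̄R̄/d₂ = 442.3778 − 3 × 8.5125 / 1.128 = 419.7382

419.74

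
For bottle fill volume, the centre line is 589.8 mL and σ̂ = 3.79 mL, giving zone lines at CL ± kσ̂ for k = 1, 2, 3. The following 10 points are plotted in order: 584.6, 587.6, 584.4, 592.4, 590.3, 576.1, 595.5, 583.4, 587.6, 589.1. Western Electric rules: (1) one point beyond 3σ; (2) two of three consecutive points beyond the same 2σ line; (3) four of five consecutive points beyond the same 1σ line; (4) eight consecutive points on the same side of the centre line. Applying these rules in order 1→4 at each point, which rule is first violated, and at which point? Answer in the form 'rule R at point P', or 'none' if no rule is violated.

rule 1 at point 6

Zone of each point (C = within 1σ̂, B = 1σ̂–2σ̂, A = 2σ̂–3σ̂, * = beyond 3σ̂; sign = side of CL): 1:-B, 2:-C, 3:-B, 4:+C, 5:+C, 6:-*, 7:+B, 8:-B, 9:-C, 10:-C
Rule 1 (one point beyond the 3σ limits) is satisfied at point 6.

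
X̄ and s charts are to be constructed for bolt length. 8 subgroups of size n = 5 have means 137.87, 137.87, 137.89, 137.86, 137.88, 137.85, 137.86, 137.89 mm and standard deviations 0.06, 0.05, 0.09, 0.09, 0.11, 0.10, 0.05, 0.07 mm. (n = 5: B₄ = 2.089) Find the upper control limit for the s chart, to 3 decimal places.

s̄ = (0.06 + 0.05 + 0.09 + 0.09 + 0.11 + 0.10 + 0.05 + 0.07) / 8 = 0.0775
UCL_s = B₄·s̄ = 2.089 × 0.0775 = 0.1619

0.162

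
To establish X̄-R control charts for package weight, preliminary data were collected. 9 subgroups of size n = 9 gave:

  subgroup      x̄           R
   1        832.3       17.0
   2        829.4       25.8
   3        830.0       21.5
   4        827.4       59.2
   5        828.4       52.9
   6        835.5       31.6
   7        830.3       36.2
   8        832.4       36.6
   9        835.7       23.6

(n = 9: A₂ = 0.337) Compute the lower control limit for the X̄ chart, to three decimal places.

X̄̄ = (832.3 + 829.4 + 830.0 + 827.4 + 828.4 + 835.5 + 830.3 + 832.4 + 835.7) / 9 = 7481.4000 / 9 = 831.2667
R̄ = (17.0 + 25.8 + 21.5 + 59.2 + 52.9 + 31.6 + 36.2 + 36.6 + 23.6) / 9 = 304.4000 / 9 = 33.8222
LCL = X̄̄ − A₂·R̄ = 831.2667 − 0.337 × 33.8222 = 819.8686

819.869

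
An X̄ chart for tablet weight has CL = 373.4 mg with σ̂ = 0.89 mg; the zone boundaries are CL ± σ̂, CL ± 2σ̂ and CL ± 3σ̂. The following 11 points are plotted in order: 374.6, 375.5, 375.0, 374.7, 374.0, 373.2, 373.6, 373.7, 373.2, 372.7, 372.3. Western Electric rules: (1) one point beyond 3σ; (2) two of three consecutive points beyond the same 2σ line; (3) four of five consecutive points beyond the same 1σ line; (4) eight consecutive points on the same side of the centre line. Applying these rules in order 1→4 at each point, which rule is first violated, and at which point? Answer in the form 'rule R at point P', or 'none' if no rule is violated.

Zone of each point (C = within 1σ̂, B = 1σ̂–2σ̂, A = 2σ̂–3σ̂, * = beyond 3σ̂; sign = side of CL): 1:+B, 2:+A, 3:+B, 4:+B, 5:+C, 6:-C, 7:+C, 8:+C, 9:-C, 10:-C, 11:-B
Rule 3 (four of five consecutive points beyond the same 1σ limit) is satisfied at point 4.

rule 3 at point 4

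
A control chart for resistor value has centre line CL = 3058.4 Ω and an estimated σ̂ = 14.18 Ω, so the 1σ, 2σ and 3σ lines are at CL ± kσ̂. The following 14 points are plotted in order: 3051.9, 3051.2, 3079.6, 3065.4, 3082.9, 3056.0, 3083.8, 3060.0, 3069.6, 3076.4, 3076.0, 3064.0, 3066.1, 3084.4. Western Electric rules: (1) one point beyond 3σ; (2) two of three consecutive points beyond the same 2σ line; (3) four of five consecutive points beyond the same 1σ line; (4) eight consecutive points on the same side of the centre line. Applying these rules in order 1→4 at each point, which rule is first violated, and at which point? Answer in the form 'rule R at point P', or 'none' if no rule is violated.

Zone of each point (C = within 1σ̂, B = 1σ̂–2σ̂, A = 2σ̂–3σ̂, * = beyond 3σ̂; sign = side of CL): 1:-C, 2:-C, 3:+B, 4:+C, 5:+B, 6:-C, 7:+B, 8:+C, 9:+C, 10:+B, 11:+B, 12:+C, 13:+C, 14:+B
Rule 4 (eight consecutive points on the same side of the centre line) is satisfied at point 14.

rule 4 at point 14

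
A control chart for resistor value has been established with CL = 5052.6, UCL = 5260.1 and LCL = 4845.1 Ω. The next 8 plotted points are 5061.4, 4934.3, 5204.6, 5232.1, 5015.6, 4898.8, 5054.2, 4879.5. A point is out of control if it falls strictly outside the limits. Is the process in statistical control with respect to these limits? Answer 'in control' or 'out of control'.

All 8 points lie within [4845.1, 5260.1].

in control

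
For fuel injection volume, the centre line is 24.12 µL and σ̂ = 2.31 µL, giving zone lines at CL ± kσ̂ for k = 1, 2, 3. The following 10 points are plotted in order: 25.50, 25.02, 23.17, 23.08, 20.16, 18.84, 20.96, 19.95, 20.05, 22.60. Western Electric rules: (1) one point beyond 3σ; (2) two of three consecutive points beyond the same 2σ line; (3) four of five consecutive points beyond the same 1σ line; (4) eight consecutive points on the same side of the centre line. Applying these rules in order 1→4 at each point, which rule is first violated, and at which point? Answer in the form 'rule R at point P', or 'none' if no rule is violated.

Zone of each point (C = within 1σ̂, B = 1σ̂–2σ̂, A = 2σ̂–3σ̂, * = beyond 3σ̂; sign = side of CL): 1:+C, 2:+C, 3:-C, 4:-C, 5:-B, 6:-A, 7:-B, 8:-B, 9:-B, 10:-C
Rule 3 (four of five consecutive points beyond the same 1σ limit) is satisfied at point 8.

rule 3 at point 8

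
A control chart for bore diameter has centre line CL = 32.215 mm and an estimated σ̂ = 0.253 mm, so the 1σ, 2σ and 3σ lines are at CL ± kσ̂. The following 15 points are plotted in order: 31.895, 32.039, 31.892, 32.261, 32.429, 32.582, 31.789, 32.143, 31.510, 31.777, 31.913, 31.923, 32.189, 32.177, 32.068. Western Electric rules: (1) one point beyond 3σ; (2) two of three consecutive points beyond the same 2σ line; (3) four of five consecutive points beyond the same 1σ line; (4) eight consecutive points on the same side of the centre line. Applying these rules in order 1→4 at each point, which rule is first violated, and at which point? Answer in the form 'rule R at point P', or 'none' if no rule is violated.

Zone of each point (C = within 1σ̂, B = 1σ̂–2σ̂, A = 2σ̂–3σ̂, * = beyond 3σ̂; sign = side of CL): 1:-B, 2:-C, 3:-B, 4:+C, 5:+C, 6:+B, 7:-B, 8:-C, 9:-A, 10:-B, 11:-B, 12:-B, 13:-C, 14:-C, 15:-C
Rule 3 (four of five consecutive points beyond the same 1σ limit) is satisfied at point 11.

rule 3 at point 11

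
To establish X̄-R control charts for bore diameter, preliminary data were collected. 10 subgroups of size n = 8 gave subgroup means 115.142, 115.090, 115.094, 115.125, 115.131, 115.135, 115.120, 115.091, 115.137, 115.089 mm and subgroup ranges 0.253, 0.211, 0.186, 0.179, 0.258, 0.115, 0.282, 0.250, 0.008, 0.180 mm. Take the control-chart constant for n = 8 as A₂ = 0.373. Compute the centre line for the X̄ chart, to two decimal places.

115.12

X̄̄ = (115.142 + 115.090 + 115.094 + 115.125 + 115.131 + 115.135 + 115.120 + 115.091 + 115.137 + 115.089) / 10 = 1151.1540 / 10 = 115.1154
CL = X̄̄ = 115.1154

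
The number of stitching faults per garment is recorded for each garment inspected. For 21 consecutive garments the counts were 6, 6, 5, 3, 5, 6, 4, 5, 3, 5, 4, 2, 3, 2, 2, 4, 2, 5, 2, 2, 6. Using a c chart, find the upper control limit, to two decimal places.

9.83

c̄ = (6 + 6 + 5 + 3 + 5 + 6 + 4 + 5 + 3 + 5 + 4 + 2 + 3 + 2 + 2 + 4 + 2 + 5 + 2 + 2 + 6) / 21 = 82 / 21 = 3.9048
UCL = c̄ + 3√c̄ = 3.9048 + 3 × √3.9048 = 3.9048 + 3 × 1.9760 = 9.8329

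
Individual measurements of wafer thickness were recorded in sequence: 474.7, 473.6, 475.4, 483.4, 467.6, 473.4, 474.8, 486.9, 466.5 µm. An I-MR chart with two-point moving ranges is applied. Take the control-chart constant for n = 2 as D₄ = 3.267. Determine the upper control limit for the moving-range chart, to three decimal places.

Moving ranges: 1.1, 1.8, 8.0, 15.8, 5.8, 1.4, 12.1, 20.4; M̄R̄ = 66.4000 / 8 = 8.3000
UCL_MR = D₄·M̄R̄ = 3.267 × 8.3000 = 27.1161

27.116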